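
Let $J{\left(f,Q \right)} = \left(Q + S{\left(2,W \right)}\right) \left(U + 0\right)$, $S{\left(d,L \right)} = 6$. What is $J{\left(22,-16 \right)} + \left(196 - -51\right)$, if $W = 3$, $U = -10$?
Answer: $347$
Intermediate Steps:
$J{\left(f,Q \right)} = -60 - 10 Q$ ($J{\left(f,Q \right)} = \left(Q + 6\right) \left(-10 + 0\right) = \left(6 + Q\right) \left(-10\right) = -60 - 10 Q$)
$J{\left(22,-16 \right)} + \left(196 - -51\right) = \left(-60 - -160\right) + \left(196 - -51\right) = \left(-60 + 160\right) + \left(196 + 51\right) = 100 + 247 = 347$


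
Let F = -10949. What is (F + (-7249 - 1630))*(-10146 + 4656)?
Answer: 108855720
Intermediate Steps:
(F + (-7249 - 1630))*(-10146 + 4656) = (-10949 + (-7249 - 1630))*(-10146 + 4656) = (-10949 - 8879)*(-5490) = -19828*(-5490) = 108855720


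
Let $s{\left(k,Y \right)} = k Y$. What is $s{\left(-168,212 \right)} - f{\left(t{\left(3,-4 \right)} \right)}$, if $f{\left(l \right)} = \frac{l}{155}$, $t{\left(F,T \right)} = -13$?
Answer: $- \frac{5520467}{155} \approx -35616.0$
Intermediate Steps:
$s{\left(k,Y \right)} = Y k$
$f{\left(l \right)} = \frac{l}{155}$ ($f{\left(l \right)} = l \frac{1}{155} = \frac{l}{155}$)
$s{\left(-168,212 \right)} - f{\left(t{\left(3,-4 \right)} \right)} = 212 \left(-168\right) - \frac{1}{155} \left(-13\right) = -35616 - - \frac{13}{155} = -35616 + \frac{13}{155} = - \frac{5520467}{155}$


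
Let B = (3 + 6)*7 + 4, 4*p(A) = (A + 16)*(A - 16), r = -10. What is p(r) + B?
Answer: 28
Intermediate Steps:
p(A) = (-16 + A)*(16 + A)/4 (p(A) = ((A + 16)*(A - 16))/4 = ((16 + A)*(-16 + A))/4 = ((-16 + A)*(16 + A))/4 = (-16 + A)*(16 + A)/4)
B = 67 (B = 9*7 + 4 = 63 + 4 = 67)
p(r) + B = (-64 + (1/4)*(-10)**2) + 67 = (-64 + (1/4)*100) + 67 = (-64 + 25) + 67 = -39 + 67 = 28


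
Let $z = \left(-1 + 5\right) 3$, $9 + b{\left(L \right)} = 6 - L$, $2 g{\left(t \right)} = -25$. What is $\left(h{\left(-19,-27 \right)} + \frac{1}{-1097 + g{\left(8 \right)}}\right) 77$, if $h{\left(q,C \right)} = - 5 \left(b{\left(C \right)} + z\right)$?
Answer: $- \frac{4393642}{317} \approx -13860.0$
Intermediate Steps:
$g{\left(t \right)} = - \frac{25}{2}$ ($g{\left(t \right)} = \frac{1}{2} \left(-25\right) = - \frac{25}{2}$)
$b{\left(L \right)} = -3 - L$ ($b{\left(L \right)} = -9 - \left(-6 + L\right) = -3 - L$)
$z = 12$ ($z = 4 \cdot 3 = 12$)
$h{\left(q,C \right)} = -45 + 5 C$ ($h{\left(q,C \right)} = - 5 \left(\left(-3 - C\right) + 12\right) = - 5 \left(9 - C\right) = -45 + 5 C$)
$\left(h{\left(-19,-27 \right)} + \frac{1}{-1097 + g{\left(8 \right)}}\right) 77 = \left(\left(-45 + 5 \left(-27\right)\right) + \frac{1}{-1097 - \frac{25}{2}}\right) 77 = \left(\left(-45 - 135\right) + \frac{1}{- \frac{2219}{2}}\right) 77 = \left(-180 - \frac{2}{2219}\right) 77 = \left(- \frac{399422}{2219}\right) 77 = - \frac{4393642}{317}$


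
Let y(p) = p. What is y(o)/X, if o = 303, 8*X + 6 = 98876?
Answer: 1212/49435 ≈ 0.024517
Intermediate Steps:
X = 49435/4 (X = -¾ + (⅛)*98876 = -¾ + 24719/2 = 49435/4 ≈ 12359.)
y(o)/X = 303/(49435/4) = 303*(4/49435) = 1212/49435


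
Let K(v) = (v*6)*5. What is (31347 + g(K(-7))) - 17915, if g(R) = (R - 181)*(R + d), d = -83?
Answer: 127995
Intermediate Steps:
K(v) = 30*v (K(v) = (6*v)*5 = 30*v)
g(R) = (-181 + R)*(-83 + R) (g(R) = (R - 181)*(R - 83) = (-181 + R)*(-83 + R))
(31347 + g(K(-7))) - 17915 = (31347 + (15023 + (30*(-7))**2 - 7920*(-7))) - 17915 = (31347 + (15023 + (-210)**2 - 264*(-210))) - 17915 = (31347 + (15023 + 44100 + 55440)) - 17915 = (31347 + 114563) - 17915 = 145910 - 17915 = 127995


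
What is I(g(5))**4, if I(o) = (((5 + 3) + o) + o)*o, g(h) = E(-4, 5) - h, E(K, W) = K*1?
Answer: 65610000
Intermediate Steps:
E(K, W) = K
g(h) = -4 - h
I(o) = o*(8 + 2*o) (I(o) = ((8 + o) + o)*o = (8 + 2*o)*o = o*(8 + 2*o))
I(g(5))**4 = (2*(-4 - 1*5)*(4 + (-4 - 1*5)))**4 = (2*(-4 - 5)*(4 + (-4 - 5)))**4 = (2*(-9)*(4 - 9))**4 = (2*(-9)*(-5))**4 = 90**4 = 65610000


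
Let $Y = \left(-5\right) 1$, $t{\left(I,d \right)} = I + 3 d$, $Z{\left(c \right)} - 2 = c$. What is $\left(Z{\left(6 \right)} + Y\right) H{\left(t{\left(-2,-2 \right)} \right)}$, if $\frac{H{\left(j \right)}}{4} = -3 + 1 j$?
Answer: $-132$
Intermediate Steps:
$Z{\left(c \right)} = 2 + c$
$H{\left(j \right)} = -12 + 4 j$ ($H{\left(j \right)} = 4 \left(-3 + 1 j\right) = 4 \left(-3 + j\right) = -12 + 4 j$)
$Y = -5$
$\left(Z{\left(6 \right)} + Y\right) H{\left(t{\left(-2,-2 \right)} \right)} = \left(\left(2 + 6\right) - 5\right) \left(-12 + 4 \left(-2 + 3 \left(-2\right)\right)\right) = \left(8 - 5\right) \left(-12 + 4 \left(-2 - 6\right)\right) = 3 \left(-12 + 4 \left(-8\right)\right) = 3 \left(-12 - 32\right) = 3 \left(-44\right) = -132$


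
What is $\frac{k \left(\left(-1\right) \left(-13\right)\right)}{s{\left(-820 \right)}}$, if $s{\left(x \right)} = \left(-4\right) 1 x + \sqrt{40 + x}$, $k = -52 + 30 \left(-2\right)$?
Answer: $- \frac{238784}{537959} + \frac{728 i \sqrt{195}}{2689795} \approx -0.44387 + 0.0037795 i$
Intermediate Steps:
$k = -112$ ($k = -52 - 60 = -112$)
$s{\left(x \right)} = \sqrt{40 + x} - 4 x$ ($s{\left(x \right)} = - 4 x + \sqrt{40 + x} = \sqrt{40 + x} - 4 x$)
$\frac{k \left(\left(-1\right) \left(-13\right)\right)}{s{\left(-820 \right)}} = \frac{\left(-112\right) \left(\left(-1\right) \left(-13\right)\right)}{\sqrt{40 - 820} - -3280} = \frac{\left(-112\right) 13}{\sqrt{-780} + 3280} = - \frac{1456}{2 i \sqrt{195} + 3280} = - \frac{1456}{3280 + 2 i \sqrt{195}}$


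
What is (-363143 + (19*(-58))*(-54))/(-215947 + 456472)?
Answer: -60727/48105 ≈ -1.2624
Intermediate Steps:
(-363143 + (19*(-58))*(-54))/(-215947 + 456472) = (-363143 - 1102*(-54))/240525 = (-363143 + 59508)*(1/240525) = -303635*1/240525 = -60727/48105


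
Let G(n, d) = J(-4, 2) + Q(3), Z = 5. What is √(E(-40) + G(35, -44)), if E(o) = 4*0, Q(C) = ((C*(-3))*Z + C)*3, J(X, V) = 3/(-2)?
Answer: I*√510/2 ≈ 11.292*I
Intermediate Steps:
J(X, V) = -3/2 (J(X, V) = 3*(-½) = -3/2)
Q(C) = -42*C (Q(C) = ((C*(-3))*5 + C)*3 = (-3*C*5 + C)*3 = (-15*C + C)*3 = -14*C*3 = -42*C)
G(n, d) = -255/2 (G(n, d) = -3/2 - 42*3 = -3/2 - 126 = -255/2)
E(o) = 0
√(E(-40) + G(35, -44)) = √(0 - 255/2) = √(-255/2) = I*√510/2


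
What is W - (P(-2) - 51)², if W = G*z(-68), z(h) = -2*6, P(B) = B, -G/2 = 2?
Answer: -2761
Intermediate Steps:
G = -4 (G = -2*2 = -4)
z(h) = -12
W = 48 (W = -4*(-12) = 48)
W - (P(-2) - 51)² = 48 - (-2 - 51)² = 48 - 1*(-53)² = 48 - 1*2809 = 48 - 2809 = -2761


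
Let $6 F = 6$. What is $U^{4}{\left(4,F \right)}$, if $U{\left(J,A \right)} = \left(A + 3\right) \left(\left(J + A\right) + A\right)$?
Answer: $331776$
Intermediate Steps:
$F = 1$ ($F = \frac{1}{6} \cdot 6 = 1$)
$U{\left(J,A \right)} = \left(3 + A\right) \left(J + 2 A\right)$ ($U{\left(J,A \right)} = \left(3 + A\right) \left(\left(A + J\right) + A\right) = \left(3 + A\right) \left(J + 2 A\right)$)
$U^{4}{\left(4,F \right)} = \left(2 \cdot 1^{2} + 3 \cdot 4 + 6 \cdot 1 + 1 \cdot 4\right)^{4} = \left(2 \cdot 1 + 12 + 6 + 4\right)^{4} = \left(2 + 12 + 6 + 4\right)^{4} = 24^{4} = 331776$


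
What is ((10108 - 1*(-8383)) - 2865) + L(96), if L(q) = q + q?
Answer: 15818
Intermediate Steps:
L(q) = 2*q
((10108 - 1*(-8383)) - 2865) + L(96) = ((10108 - 1*(-8383)) - 2865) + 2*96 = ((10108 + 8383) - 2865) + 192 = (18491 - 2865) + 192 = 15626 + 192 = 15818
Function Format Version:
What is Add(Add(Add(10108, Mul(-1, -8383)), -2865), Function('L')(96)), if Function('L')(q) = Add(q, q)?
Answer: 15818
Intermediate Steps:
Function('L')(q) = Mul(2, q)
Add(Add(Add(10108, Mul(-1, -8383)), -2865), Function('L')(96)) = Add(Add(Add(10108, Mul(-1, -8383)), -2865), Mul(2, 96)) = Add(Add(Add(10108, 8383), -2865), 192) = Add(Add(18491, -2865), 192) = Add(15626, 192) = 15818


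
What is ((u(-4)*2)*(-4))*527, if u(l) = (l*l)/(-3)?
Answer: 67456/3 ≈ 22485.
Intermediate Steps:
u(l) = -l²/3 (u(l) = l²*(-⅓) = -l²/3)
((u(-4)*2)*(-4))*527 = ((-⅓*(-4)²*2)*(-4))*527 = ((-⅓*16*2)*(-4))*527 = (-16/3*2*(-4))*527 = -32/3*(-4)*527 = (128/3)*527 = 67456/3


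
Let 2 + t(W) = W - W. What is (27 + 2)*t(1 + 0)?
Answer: -58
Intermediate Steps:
t(W) = -2 (t(W) = -2 + (W - W) = -2 + 0 = -2)
(27 + 2)*t(1 + 0) = (27 + 2)*(-2) = 29*(-2) = -58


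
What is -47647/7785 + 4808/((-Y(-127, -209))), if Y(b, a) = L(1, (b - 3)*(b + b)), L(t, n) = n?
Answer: -80536711/12853035 ≈ -6.2660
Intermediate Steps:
Y(b, a) = 2*b*(-3 + b) (Y(b, a) = (b - 3)*(b + b) = (-3 + b)*(2*b) = 2*b*(-3 + b))
-47647/7785 + 4808/((-Y(-127, -209))) = -47647/7785 + 4808/((-2*(-127)*(-3 - 127))) = -47647*1/7785 + 4808/((-2*(-127)*(-130))) = -47647/7785 + 4808/((-1*33020)) = -47647/7785 + 4808/(-33020) = -47647/7785 + 4808*(-1/33020) = -47647/7785 - 1202/8255 = -80536711/12853035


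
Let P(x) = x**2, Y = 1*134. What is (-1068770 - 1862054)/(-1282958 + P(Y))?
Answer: 1465412/632501 ≈ 2.3169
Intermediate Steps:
Y = 134
(-1068770 - 1862054)/(-1282958 + P(Y)) = (-1068770 - 1862054)/(-1282958 + 134**2) = -2930824/(-1282958 + 17956) = -2930824/(-1265002) = -2930824*(-1/1265002) = 1465412/632501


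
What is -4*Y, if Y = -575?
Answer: 2300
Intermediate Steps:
-4*Y = -4*(-575) = 2300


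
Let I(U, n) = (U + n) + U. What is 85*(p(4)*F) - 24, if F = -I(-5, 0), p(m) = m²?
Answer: 13576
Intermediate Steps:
I(U, n) = n + 2*U
F = 10 (F = -(0 + 2*(-5)) = -(0 - 10) = -1*(-10) = 10)
85*(p(4)*F) - 24 = 85*(4²*10) - 24 = 85*(16*10) - 24 = 85*160 - 24 = 13600 - 24 = 13576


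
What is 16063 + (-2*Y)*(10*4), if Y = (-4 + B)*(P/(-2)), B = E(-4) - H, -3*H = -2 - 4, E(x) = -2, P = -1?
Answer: 16383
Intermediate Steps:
H = 2 (H = -(-2 - 4)/3 = -⅓*(-6) = 2)
B = -4 (B = -2 - 1*2 = -2 - 2 = -4)
Y = -4 (Y = (-4 - 4)*(-1/(-2)) = -(-8)*(-1)/2 = -8*½ = -4)
16063 + (-2*Y)*(10*4) = 16063 + (-2*(-4))*(10*4) = 16063 + 8*40 = 16063 + 320 = 16383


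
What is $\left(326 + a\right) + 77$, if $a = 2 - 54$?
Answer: $351$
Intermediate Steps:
$a = -52$
$\left(326 + a\right) + 77 = \left(326 - 52\right) + 77 = 274 + 77 = 351$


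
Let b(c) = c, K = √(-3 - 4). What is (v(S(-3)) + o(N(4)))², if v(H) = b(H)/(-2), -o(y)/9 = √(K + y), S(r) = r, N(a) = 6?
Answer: 9*(1 - 6*√(6 + I*√7))²/4 ≈ 420.6 + 200.05*I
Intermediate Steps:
K = I*√7 (K = √(-7) = I*√7 ≈ 2.6458*I)
o(y) = -9*√(y + I*√7) (o(y) = -9*√(I*√7 + y) = -9*√(y + I*√7))
v(H) = -H/2 (v(H) = H/(-2) = H*(-½) = -H/2)
(v(S(-3)) + o(N(4)))² = (-½*(-3) - 9*√(6 + I*√7))² = (3/2 - 9*√(6 + I*√7))²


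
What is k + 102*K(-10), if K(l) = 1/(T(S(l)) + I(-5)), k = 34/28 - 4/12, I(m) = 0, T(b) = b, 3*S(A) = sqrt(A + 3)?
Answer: 37/42 - 306*I*sqrt(7)/7 ≈ 0.88095 - 115.66*I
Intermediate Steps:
S(A) = sqrt(3 + A)/3 (S(A) = sqrt(A + 3)/3 = sqrt(3 + A)/3)
k = 37/42 (k = 34*(1/28) - 4*1/12 = 17/14 - 1/3 = 37/42 ≈ 0.88095)
K(l) = 3/sqrt(3 + l) (K(l) = 1/(sqrt(3 + l)/3 + 0) = 1/(sqrt(3 + l)/3) = 3/sqrt(3 + l))
k + 102*K(-10) = 37/42 + 102*(3/sqrt(3 - 10)) = 37/42 + 102*(3/sqrt(-7)) = 37/42 + 102*(3*(-I*sqrt(7)/7)) = 37/42 + 102*(-3*I*sqrt(7)/7) = 37/42 - 306*I*sqrt(7)/7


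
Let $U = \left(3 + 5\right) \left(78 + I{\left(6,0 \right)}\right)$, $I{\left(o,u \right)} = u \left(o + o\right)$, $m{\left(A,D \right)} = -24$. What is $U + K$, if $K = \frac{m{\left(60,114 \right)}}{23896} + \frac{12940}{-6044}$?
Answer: $\frac{2806667290}{4513357} \approx 621.86$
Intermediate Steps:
$I{\left(o,u \right)} = 2 o u$ ($I{\left(o,u \right)} = u 2 o = 2 o u$)
$U = 624$ ($U = \left(3 + 5\right) \left(78 + 2 \cdot 6 \cdot 0\right) = 8 \left(78 + 0\right) = 8 \cdot 78 = 624$)
$K = - \frac{9667478}{4513357}$ ($K = - \frac{24}{23896} + \frac{12940}{-6044} = \left(-24\right) \frac{1}{23896} + 12940 \left(- \frac{1}{6044}\right) = - \frac{3}{2987} - \frac{3235}{1511} = - \frac{9667478}{4513357} \approx -2.142$)
$U + K = 624 - \frac{9667478}{4513357} = \frac{2806667290}{4513357}$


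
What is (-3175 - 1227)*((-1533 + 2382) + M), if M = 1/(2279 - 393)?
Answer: -3524274215/943 ≈ -3.7373e+6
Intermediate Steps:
M = 1/1886 ≈ 0.00053022
(-3175 - 1227)*((-1533 + 2382) + M) = (-3175 - 1227)*((-1533 + 2382) + 1/1886) = -4402*(849 + 1/1886) = -4402*1601215/1886 = -3524274215/943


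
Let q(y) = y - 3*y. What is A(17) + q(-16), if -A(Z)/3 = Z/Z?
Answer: 29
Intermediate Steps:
A(Z) = -3 (A(Z) = -3*Z/Z = -3*1 = -3)
q(y) = -2*y
A(17) + q(-16) = -3 - 2*(-16) = -3 + 32 = 29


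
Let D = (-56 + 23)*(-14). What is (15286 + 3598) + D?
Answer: 19346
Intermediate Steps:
D = 462 (D = -33*(-14) = 462)
(15286 + 3598) + D = (15286 + 3598) + 462 = 18884 + 462 = 19346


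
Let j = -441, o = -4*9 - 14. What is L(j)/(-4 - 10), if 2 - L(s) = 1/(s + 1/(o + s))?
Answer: -433555/3031448 ≈ -0.14302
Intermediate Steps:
o = -50 (o = -36 - 14 = -50)
L(s) = 2 - 1/(s + 1/(-50 + s))
L(j)/(-4 - 10) = ((52 - 101*(-441) + 2*(-441)**2)/(1 + (-441)**2 - 50*(-441)))/(-4 - 10) = ((52 + 44541 + 2*194481)/(1 + 194481 + 22050))/(-14) = -(52 + 44541 + 388962)/(14*216532) = -433555/3031448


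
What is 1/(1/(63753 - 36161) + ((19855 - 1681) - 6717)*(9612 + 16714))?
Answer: 27592/8322215767345 ≈ 3.3155e-9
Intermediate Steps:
1/(1/(63753 - 36161) + ((19855 - 1681) - 6717)*(9612 + 16714)) = 1/(1/27592 + (18174 - 6717)*26326) = 1/(1/27592 + 11457*26326) = 1/(1/27592 + 301616982) = 1/(8322215767345/27592) = 27592/8322215767345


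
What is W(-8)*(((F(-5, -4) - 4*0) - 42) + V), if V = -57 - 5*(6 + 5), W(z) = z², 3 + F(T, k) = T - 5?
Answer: -10688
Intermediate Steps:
F(T, k) = -8 + T (F(T, k) = -3 + (T - 5) = -3 + (-5 + T) = -8 + T)
V = -112 (V = -57 - 5*11 = -57 - 55 = -112)
W(-8)*(((F(-5, -4) - 4*0) - 42) + V) = (-8)²*((((-8 - 5) - 4*0) - 42) - 112) = 64*(((-13 + 0) - 42) - 112) = 64*((-13 - 42) - 112) = 64*(-55 - 112) = 64*(-167) = -10688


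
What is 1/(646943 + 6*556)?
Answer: 1/650279 ≈ 1.5378e-6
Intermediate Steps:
1/(646943 + 6*556) = 1/(646943 + 3336) = 1/650279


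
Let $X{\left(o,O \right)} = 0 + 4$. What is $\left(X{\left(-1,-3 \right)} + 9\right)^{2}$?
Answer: $169$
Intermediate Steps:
$X{\left(o,O \right)} = 4$
$\left(X{\left(-1,-3 \right)} + 9\right)^{2} = \left(4 + 9\right)^{2} = 13^{2} = 169$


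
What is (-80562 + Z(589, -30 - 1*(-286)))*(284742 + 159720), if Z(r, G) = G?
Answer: -35692965372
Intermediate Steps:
(-80562 + Z(589, -30 - 1*(-286)))*(284742 + 159720) = (-80562 + (-30 - 1*(-286)))*(284742 + 159720) = (-80562 + (-30 + 286))*444462 = (-80562 + 256)*444462 = -80306*444462 = -35692965372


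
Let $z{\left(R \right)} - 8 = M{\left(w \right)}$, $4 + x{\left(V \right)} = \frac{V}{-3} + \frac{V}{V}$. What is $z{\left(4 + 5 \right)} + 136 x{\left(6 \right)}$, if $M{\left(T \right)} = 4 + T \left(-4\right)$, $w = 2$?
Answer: $-676$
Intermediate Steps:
$M{\left(T \right)} = 4 - 4 T$
$x{\left(V \right)} = -3 - \frac{V}{3}$ ($x{\left(V \right)} = -4 + \left(\frac{V}{-3} + \frac{V}{V}\right) = -4 + \left(V \left(- \frac{1}{3}\right) + 1\right) = -4 - \left(-1 + \frac{V}{3}\right) = -3 - \frac{V}{3}$)
$z{\left(R \right)} = 4$ ($z{\left(R \right)} = 8 + \left(4 - 8\right) = 8 - 4 = 4$)
$z{\left(4 + 5 \right)} + 136 x{\left(6 \right)} = 4 + 136 \left(-3 - 2\right) = 4 + 136 \left(-5\right) = 4 - 680 = -676$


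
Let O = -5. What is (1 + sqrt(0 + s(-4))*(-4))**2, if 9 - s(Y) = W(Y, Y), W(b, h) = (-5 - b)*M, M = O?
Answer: 49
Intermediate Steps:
M = -5
W(b, h) = 25 + 5*b (W(b, h) = (-5 - b)*(-5) = 25 + 5*b)
s(Y) = -16 - 5*Y (s(Y) = 9 - (25 + 5*Y) = 9 + (-25 - 5*Y) = -16 - 5*Y)
(1 + sqrt(0 + s(-4))*(-4))**2 = (1 + sqrt(0 + (-16 - 5*(-4)))*(-4))**2 = (1 + sqrt(0 + (-16 + 20))*(-4))**2 = (1 + sqrt(0 + 4)*(-4))**2 = (1 + sqrt(4)*(-4))**2 = (1 + 2*(-4))**2 = (1 - 8)**2 = (-7)**2 = 49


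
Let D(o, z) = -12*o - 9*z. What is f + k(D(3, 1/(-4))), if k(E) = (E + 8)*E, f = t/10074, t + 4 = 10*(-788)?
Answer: 319527/368 ≈ 868.28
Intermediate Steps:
t = -7884 (t = -4 + 10*(-788) = -4 - 7880 = -7884)
f = -18/23 (f = -7884/10074 = -7884*1/10074 = -18/23 ≈ -0.78261)
k(E) = E*(8 + E) (k(E) = (8 + E)*E = E*(8 + E))
f + k(D(3, 1/(-4))) = -18/23 + (-12*3 - 9/(-4))*(8 + (-12*3 - 9/(-4))) = -18/23 + (-36 - 9*(-¼))*(8 + (-36 - 9*(-¼))) = -18/23 + (-36 + 9/4)*(8 + (-36 + 9/4)) = -18/23 - 135*(8 - 135/4)/4 = -18/23 - 135/4*(-103/4) = -18/23 + 13905/16 = 319527/368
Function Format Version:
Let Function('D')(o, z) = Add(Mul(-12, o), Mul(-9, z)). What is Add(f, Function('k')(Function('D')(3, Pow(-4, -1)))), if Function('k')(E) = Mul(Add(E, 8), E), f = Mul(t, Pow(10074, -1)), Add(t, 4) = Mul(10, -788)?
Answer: Rational(319527, 368) ≈ 868.28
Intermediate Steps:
t = -7884 (t = Add(-4, Mul(10, -788)) = Add(-4, -7880) = -7884)
f = Rational(-18, 23) (f = Mul(-7884, Pow(10074, -1)) = Mul(-7884, Rational(1, 10074)) = Rational(-18, 23) ≈ -0.78261)
Function('k')(E) = Mul(E, Add(8, E)) (Function('k')(E) = Mul(Add(8, E), E) = Mul(E, Add(8, E)))
Add(f, Function('k')(Function('D')(3, Pow(-4, -1)))) = Add(Rational(-18, 23), Mul(Add(Mul(-12, 3), Mul(-9, Pow(-4, -1))), Add(8, Add(Mul(-12, 3), Mul(-9, Pow(-4, -1)))))) = Add(Rational(-18, 23), Mul(Add(-36, Mul(-9, Rational(-1, 4))), Add(8, Add(-36, Mul(-9, Rational(-1, 4)))))) = Add(Rational(-18, 23), Mul(Add(-36, Rational(9, 4)), Add(8, Add(-36, Rational(9, 4))))) = Add(Rational(-18, 23), Mul(Rational(-135, 4), Add(8, Rational(-135, 4)))) = Add(Rational(-18, 23), Mul(Rational(-135, 4), Rational(-103, 4))) = Add(Rational(-18, 23), Rational(13905, 16)) = Rational(319527, 368)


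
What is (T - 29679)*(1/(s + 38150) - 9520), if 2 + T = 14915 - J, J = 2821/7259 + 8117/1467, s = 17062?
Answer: 2952951419340499079/20998214037 ≈ 1.4063e+8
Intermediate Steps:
J = 9008530/1521279 (J = 2821*(1/7259) + 8117*(1/1467) = 403/1037 + 8117/1467 = 9008530/1521279 ≈ 5.9217)
T = 22677825197/1521279 (T = -2 + (14915 - 1*9008530/1521279) = -2 + (14915 - 9008530/1521279) = -2 + 22680867755/1521279 = 22677825197/1521279 ≈ 14907.)
(T - 29679)*(1/(s + 38150) - 9520) = (22677825197/1521279 - 29679)*(1/(17062 + 38150) - 9520) = -22472214244*(1/55212 - 9520)/1521279 = -22472214244/1521279*(-525618239/55212) = 2952951419340499079/20998214037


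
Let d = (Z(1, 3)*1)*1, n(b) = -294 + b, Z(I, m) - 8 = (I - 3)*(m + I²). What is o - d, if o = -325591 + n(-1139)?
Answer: -327024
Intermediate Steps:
Z(I, m) = 8 + (-3 + I)*(m + I²) (Z(I, m) = 8 + (I - 3)*(m + I²) = 8 + (-3 + I)*(m + I²))
d = 0 (d = ((8 + 1³ - 3*3 - 3*1² + 1*3)*1)*1 = ((8 + 1 - 9 - 3*1 + 3)*1)*1 = ((8 + 1 - 9 - 3 + 3)*1)*1 = (0*1)*1 = 0*1 = 0)
o = -327024 (o = -325591 + (-294 - 1139) = -325591 - 1433 = -327024)
o - d = -327024 - 1*0 = -327024 + 0 = -327024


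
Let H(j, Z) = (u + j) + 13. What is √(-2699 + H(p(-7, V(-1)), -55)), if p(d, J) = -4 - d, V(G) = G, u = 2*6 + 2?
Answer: I*√2669 ≈ 51.662*I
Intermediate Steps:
u = 14 (u = 12 + 2 = 14)
H(j, Z) = 27 + j (H(j, Z) = (14 + j) + 13 = 27 + j)
√(-2699 + H(p(-7, V(-1)), -55)) = √(-2699 + (27 + (-4 - 1*(-7)))) = √(-2699 + (27 + (-4 + 7))) = √(-2699 + (27 + 3)) = √(-2699 + 30) = √(-2669) = I*√2669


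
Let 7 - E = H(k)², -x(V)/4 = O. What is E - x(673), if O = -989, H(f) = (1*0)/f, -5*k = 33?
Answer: -3949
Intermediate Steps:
k = -33/5 (k = -⅕*33 = -33/5 ≈ -6.6000)
H(f) = 0 (H(f) = 0/f = 0)
x(V) = 3956 (x(V) = -4*(-989) = 3956)
E = 7 (E = 7 - 1*0² = 7 - 1*0 = 7 + 0 = 7)
E - x(673) = 7 - 1*3956 = 7 - 3956 = -3949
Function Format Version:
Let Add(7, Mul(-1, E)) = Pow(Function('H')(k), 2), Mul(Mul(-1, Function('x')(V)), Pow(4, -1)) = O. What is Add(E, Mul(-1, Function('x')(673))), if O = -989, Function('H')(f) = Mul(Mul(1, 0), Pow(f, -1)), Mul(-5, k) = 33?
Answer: -3949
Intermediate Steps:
k = Rational(-33, 5) (k = Mul(Rational(-1, 5), 33) = Rational(-33, 5) ≈ -6.6000)
Function('H')(f) = 0 (Function('H')(f) = Mul(0, Pow(f, -1)) = 0)
Function('x')(V) = 3956 (Function('x')(V) = Mul(-4, -989) = 3956)
E = 7 (E = Add(7, Mul(-1, Pow(0, 2))) = Add(7, Mul(-1, 0)) = Add(7, 0) = 7)
Add(E, Mul(-1, Function('x')(673))) = Add(7, Mul(-1, 3956)) = Add(7, -3956) = -3949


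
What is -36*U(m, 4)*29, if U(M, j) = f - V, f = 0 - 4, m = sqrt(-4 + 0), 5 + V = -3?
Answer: -4176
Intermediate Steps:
V = -8 (V = -5 - 3 = -8)
m = 2*I (m = sqrt(-4) = 2*I ≈ 2.0*I)
f = -4
U(M, j) = 4 (U(M, j) = -4 - 1*(-8) = -4 + 8 = 4)
-36*U(m, 4)*29 = -36*4*29 = -144*29 = -4176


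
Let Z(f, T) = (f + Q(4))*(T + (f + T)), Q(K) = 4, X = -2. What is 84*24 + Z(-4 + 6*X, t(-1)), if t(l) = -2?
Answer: 2256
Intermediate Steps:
Z(f, T) = (4 + f)*(f + 2*T) (Z(f, T) = (f + 4)*(T + (f + T)) = (4 + f)*(T + (T + f)) = (4 + f)*(f + 2*T))
84*24 + Z(-4 + 6*X, t(-1)) = 84*24 + ((-4 + 6*(-2))² + 4*(-4 + 6*(-2)) + 8*(-2) + 2*(-2)*(-4 + 6*(-2))) = 2016 + ((-4 - 12)² + 4*(-4 - 12) - 16 + 2*(-2)*(-4 - 12)) = 2016 + ((-16)² + 4*(-16) - 16 + 2*(-2)*(-16)) = 2016 + (256 - 64 - 16 + 64) = 2016 + 240 = 2256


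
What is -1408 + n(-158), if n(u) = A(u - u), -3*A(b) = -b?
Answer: -1408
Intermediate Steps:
A(b) = b/3 (A(b) = -(-1)*b/3 = b/3)
n(u) = 0 (n(u) = (u - u)/3 = (⅓)*0 = 0)
-1408 + n(-158) = -1408 + 0 = -1408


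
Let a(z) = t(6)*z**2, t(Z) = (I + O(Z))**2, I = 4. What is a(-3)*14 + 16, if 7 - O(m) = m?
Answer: 3166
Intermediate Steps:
O(m) = 7 - m
t(Z) = (11 - Z)**2 (t(Z) = (4 + (7 - Z))**2 = (11 - Z)**2)
a(z) = 25*z**2 (a(z) = (-11 + 6)**2*z**2 = (-5)**2*z**2 = 25*z**2)
a(-3)*14 + 16 = (25*(-3)**2)*14 + 16 = (25*9)*14 + 16 = 225*14 + 16 = 3150 + 16 = 3166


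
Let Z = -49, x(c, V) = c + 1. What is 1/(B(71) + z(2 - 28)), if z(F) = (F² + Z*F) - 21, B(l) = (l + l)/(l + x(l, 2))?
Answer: 143/275989 ≈ 0.00051814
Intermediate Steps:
x(c, V) = 1 + c
B(l) = 2*l/(1 + 2*l) (B(l) = (l + l)/(l + (1 + l)) = (2*l)/(1 + 2*l) = 2*l/(1 + 2*l))
z(F) = -21 + F² - 49*F (z(F) = (F² - 49*F) - 21 = -21 + F² - 49*F)
1/(B(71) + z(2 - 28)) = 1/(2*71/(1 + 2*71) + (-21 + (2 - 28)² - 49*(2 - 28))) = 1/(2*71/(1 + 142) + (-21 + (-26)² - 49*(-26))) = 1/(2*71/143 + (-21 + 676 + 1274)) = 1/(2*71*(1/143) + 1929) = 1/(142/143 + 1929) = 1/(275989/143) = 143/275989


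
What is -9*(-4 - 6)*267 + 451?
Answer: 24481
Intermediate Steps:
-9*(-4 - 6)*267 + 451 = -9*(-10)*267 + 451 = 90*267 + 451 = 24030 + 451 = 24481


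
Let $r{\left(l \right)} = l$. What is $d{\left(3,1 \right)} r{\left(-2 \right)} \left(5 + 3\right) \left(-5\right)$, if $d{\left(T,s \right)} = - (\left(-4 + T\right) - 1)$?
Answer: $160$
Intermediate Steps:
$d{\left(T,s \right)} = 5 - T$ ($d{\left(T,s \right)} = - (-5 + T) = 5 - T$)
$d{\left(3,1 \right)} r{\left(-2 \right)} \left(5 + 3\right) \left(-5\right) = \left(5 - 3\right) \left(-2\right) \left(5 + 3\right) \left(-5\right) = \left(5 - 3\right) \left(-2\right) 8 \left(-5\right) = 2 \left(-2\right) \left(-40\right) = \left(-4\right) \left(-40\right) = 160$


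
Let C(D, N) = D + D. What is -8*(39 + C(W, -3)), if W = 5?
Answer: -392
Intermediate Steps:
C(D, N) = 2*D
-8*(39 + C(W, -3)) = -8*(39 + 2*5) = -8*(39 + 10) = -8*49 = -392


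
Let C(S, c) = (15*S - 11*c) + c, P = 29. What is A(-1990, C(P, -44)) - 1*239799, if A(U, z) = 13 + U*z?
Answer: -1981036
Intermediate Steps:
C(S, c) = -10*c + 15*S (C(S, c) = (-11*c + 15*S) + c = -10*c + 15*S)
A(-1990, C(P, -44)) - 1*239799 = (13 - 1990*(-10*(-44) + 15*29)) - 1*239799 = (13 - 1990*(440 + 435)) - 239799 = (13 - 1990*875) - 239799 = (13 - 1741250) - 239799 = -1741237 - 239799 = -1981036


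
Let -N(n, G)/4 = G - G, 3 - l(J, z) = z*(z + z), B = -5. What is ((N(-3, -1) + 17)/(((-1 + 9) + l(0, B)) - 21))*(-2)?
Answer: 17/30 ≈ 0.56667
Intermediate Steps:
l(J, z) = 3 - 2*z² (l(J, z) = 3 - z*(z + z) = 3 - z*2*z = 3 - 2*z²)
N(n, G) = 0 (N(n, G) = -4*(G - G) = -4*0 = 0)
((N(-3, -1) + 17)/(((-1 + 9) + l(0, B)) - 21))*(-2) = ((0 + 17)/(((-1 + 9) + (3 - 2*(-5)²)) - 21))*(-2) = (17/((8 + (3 - 2*25)) - 21))*(-2) = (17/((8 + (3 - 50)) - 21))*(-2) = (17/((8 - 47) - 21))*(-2) = (17/(-39 - 21))*(-2) = (17/(-60))*(-2) = (17*(-1/60))*(-2) = -17/60*(-2) = 17/30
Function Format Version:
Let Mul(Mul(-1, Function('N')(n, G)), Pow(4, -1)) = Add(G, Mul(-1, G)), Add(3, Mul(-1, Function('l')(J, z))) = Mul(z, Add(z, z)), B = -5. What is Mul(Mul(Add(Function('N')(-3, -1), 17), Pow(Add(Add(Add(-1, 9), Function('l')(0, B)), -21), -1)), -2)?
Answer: Rational(17, 30) ≈ 0.56667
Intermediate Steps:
Function('l')(J, z) = Add(3, Mul(-2, Pow(z, 2))) (Function('l')(J, z) = Add(3, Mul(-1, Mul(z, Add(z, z)))) = Add(3, Mul(-1, Mul(z, Mul(2, z)))) = Add(3, Mul(-1, Mul(2, Pow(z, 2)))) = Add(3, Mul(-2, Pow(z, 2))))
Function('N')(n, G) = 0 (Function('N')(n, G) = Mul(-4, Add(G, Mul(-1, G))) = Mul(-4, 0) = 0)
Mul(Mul(Add(Function('N')(-3, -1), 17), Pow(Add(Add(Add(-1, 9), Function('l')(0, B)), -21), -1)), -2) = Mul(Mul(Add(0, 17), Pow(Add(Add(Add(-1, 9), Add(3, Mul(-2, Pow(-5, 2)))), -21), -1)), -2) = Mul(Mul(17, Pow(Add(Add(8, Add(3, Mul(-2, 25))), -21), -1)), -2) = Mul(Mul(17, Pow(Add(Add(8, Add(3, -50)), -21), -1)), -2) = Mul(Mul(17, Pow(Add(Add(8, -47), -21), -1)), -2) = Mul(Mul(17, Pow(Add(-39, -21), -1)), -2) = Mul(Mul(17, Pow(-60, -1)), -2) = Mul(Mul(17, Rational(-1, 60)), -2) = Mul(Rational(-17, 60), -2) = Rational(17, 30)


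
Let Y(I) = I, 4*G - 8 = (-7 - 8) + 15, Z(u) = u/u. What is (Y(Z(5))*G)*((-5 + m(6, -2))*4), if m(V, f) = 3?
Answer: -16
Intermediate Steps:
Z(u) = 1
G = 2 (G = 2 + ((-7 - 8) + 15)/4 = 2 + (-15 + 15)/4 = 2 + (¼)*0 = 2 + 0 = 2)
(Y(Z(5))*G)*((-5 + m(6, -2))*4) = (1*2)*((-5 + 3)*4) = 2*(-2*4) = 2*(-8) = -16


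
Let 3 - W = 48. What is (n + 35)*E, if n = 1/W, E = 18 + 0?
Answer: 3148/5 ≈ 629.60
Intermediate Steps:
E = 18
W = -45 (W = 3 - 1*48 = 3 - 48 = -45)
n = -1/45 (n = 1/(-45) = -1/45 ≈ -0.022222)
(n + 35)*E = (-1/45 + 35)*18 = (1574/45)*18 = 3148/5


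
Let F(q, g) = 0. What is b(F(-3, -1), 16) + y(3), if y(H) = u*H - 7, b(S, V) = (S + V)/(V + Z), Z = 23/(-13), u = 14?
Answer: 6683/185 ≈ 36.124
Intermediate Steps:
Z = -23/13 (Z = 23*(-1/13) = -23/13 ≈ -1.7692)
b(S, V) = (S + V)/(-23/13 + V) (b(S, V) = (S + V)/(V - 23/13) = (S + V)/(-23/13 + V))
y(H) = -7 + 14*H (y(H) = 14*H - 7 = -7 + 14*H)
b(F(-3, -1), 16) + y(3) = 13*(0 + 16)/(-23 + 13*16) + (-7 + 14*3) = 13*16/(-23 + 208) + (-7 + 42) = 13*16/185 + 35 = 13*(1/185)*16 + 35 = 208/185 + 35 = 6683/185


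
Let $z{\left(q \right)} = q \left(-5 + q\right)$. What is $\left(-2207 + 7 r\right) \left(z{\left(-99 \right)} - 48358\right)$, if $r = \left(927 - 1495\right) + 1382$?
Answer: $-132874442$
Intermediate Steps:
$r = 814$ ($r = -568 + 1382 = 814$)
$\left(-2207 + 7 r\right) \left(z{\left(-99 \right)} - 48358\right) = \left(-2207 + 7 \cdot 814\right) \left(- 99 \left(-5 - 99\right) - 48358\right) = \left(-2207 + 5698\right) \left(\left(-99\right) \left(-104\right) - 48358\right) = 3491 \left(10296 - 48358\right) = 3491 \left(-38062\right) = -132874442$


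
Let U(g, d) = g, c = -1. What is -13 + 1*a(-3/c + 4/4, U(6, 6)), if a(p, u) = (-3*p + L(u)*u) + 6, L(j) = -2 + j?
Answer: 5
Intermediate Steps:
a(p, u) = 6 - 3*p + u*(-2 + u) (a(p, u) = (-3*p + (-2 + u)*u) + 6 = (-3*p + u*(-2 + u)) + 6 = 6 - 3*p + u*(-2 + u))
-13 + 1*a(-3/c + 4/4, U(6, 6)) = -13 + 1*(6 - 3*(-3/(-1) + 4/4) + 6*(-2 + 6)) = -13 + 1*(6 - 3*(-3*(-1) + 4*(1/4)) + 6*4) = -13 + 1*(6 - 3*(3 + 1) + 24) = -13 + 1*(6 - 3*4 + 24) = -13 + 1*(6 - 12 + 24) = -13 + 1*18 = -13 + 18 = 5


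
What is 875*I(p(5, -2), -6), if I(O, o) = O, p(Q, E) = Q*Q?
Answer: 21875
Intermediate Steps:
p(Q, E) = Q²
875*I(p(5, -2), -6) = 875*5² = 875*25 = 21875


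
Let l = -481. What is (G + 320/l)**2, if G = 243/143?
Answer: 29931841/27994681 ≈ 1.0692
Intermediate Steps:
G = 243/143 (G = 243*(1/143) = 243/143 ≈ 1.6993)
(G + 320/l)**2 = (243/143 + 320/(-481))**2 = (243/143 + 320*(-1/481))**2 = (243/143 - 320/481)**2 = (5471/5291)**2 = 29931841/27994681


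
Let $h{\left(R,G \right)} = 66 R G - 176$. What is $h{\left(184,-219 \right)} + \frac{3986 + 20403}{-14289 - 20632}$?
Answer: $- \frac{92879827141}{34921} \approx -2.6597 \cdot 10^{6}$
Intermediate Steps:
$h{\left(R,G \right)} = -176 + 66 G R$ ($h{\left(R,G \right)} = 66 G R - 176 = -176 + 66 G R$)
$h{\left(184,-219 \right)} + \frac{3986 + 20403}{-14289 - 20632} = \left(-176 + 66 \left(-219\right) 184\right) + \frac{3986 + 20403}{-14289 - 20632} = \left(-176 - 2659536\right) + \frac{24389}{-34921} = -2659712 + 24389 \left(- \frac{1}{34921}\right) = -2659712 - \frac{24389}{34921} = - \frac{92879827141}{34921}$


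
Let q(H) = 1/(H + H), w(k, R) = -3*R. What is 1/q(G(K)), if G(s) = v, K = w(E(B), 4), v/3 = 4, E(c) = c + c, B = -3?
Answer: 24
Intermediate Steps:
E(c) = 2*c
v = 12 (v = 3*4 = 12)
K = -12 (K = -3*4 = -12)
G(s) = 12
q(H) = 1/(2*H)
1/q(G(K)) = 1/((1/2)/12) = 1/((1/2)*(1/12)) = 1/(1/24) = 24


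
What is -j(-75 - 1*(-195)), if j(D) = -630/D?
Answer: 21/4 ≈ 5.2500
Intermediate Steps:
-j(-75 - 1*(-195)) = -(-630)/(-75 - 1*(-195)) = -(-630)/(-75 + 195) = -(-630)/120 = -1*(-21/4) = 21/4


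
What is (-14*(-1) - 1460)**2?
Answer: 2090916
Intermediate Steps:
(-14*(-1) - 1460)**2 = (14 - 1460)**2 = (-1446)**2 = 2090916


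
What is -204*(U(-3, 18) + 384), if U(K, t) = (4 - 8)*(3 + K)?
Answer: -78336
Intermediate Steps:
U(K, t) = -12 - 4*K (U(K, t) = -4*(3 + K) = -12 - 4*K)
-204*(U(-3, 18) + 384) = -204*((-12 - 4*(-3)) + 384) = -204*((-12 + 12) + 384) = -204*(0 + 384) = -204*384 = -78336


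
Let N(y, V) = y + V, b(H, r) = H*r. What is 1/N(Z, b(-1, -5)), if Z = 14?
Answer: 1/19 ≈ 0.052632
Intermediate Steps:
N(y, V) = V + y
1/N(Z, b(-1, -5)) = 1/(-1*(-5) + 14) = 1/(5 + 14) = 1/19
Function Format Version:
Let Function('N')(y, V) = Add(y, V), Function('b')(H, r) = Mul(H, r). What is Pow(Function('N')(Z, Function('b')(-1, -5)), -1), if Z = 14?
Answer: Rational(1, 19) ≈ 0.052632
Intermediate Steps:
Function('N')(y, V) = Add(V, y)
Pow(Function('N')(Z, Function('b')(-1, -5)), -1) = Pow(Add(Mul(-1, -5), 14), -1) = Pow(Add(5, 14), -1) = Pow(19, -1) = Rational(1, 19)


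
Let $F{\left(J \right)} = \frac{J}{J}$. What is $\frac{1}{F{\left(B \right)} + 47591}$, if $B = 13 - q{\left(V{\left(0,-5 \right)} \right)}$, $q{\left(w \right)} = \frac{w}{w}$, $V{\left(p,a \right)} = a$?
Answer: $\frac{1}{47592} \approx 2.1012 \cdot 10^{-5}$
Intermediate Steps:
$q{\left(w \right)} = 1$
$B = 12$ ($B = 13 - 1 = 12$)
$F{\left(J \right)} = 1$
$\frac{1}{F{\left(B \right)} + 47591} = \frac{1}{1 + 47591} = \frac{1}{47592}$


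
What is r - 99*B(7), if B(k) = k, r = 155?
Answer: -538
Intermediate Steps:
r - 99*B(7) = 155 - 99*7 = 155 - 693 = -538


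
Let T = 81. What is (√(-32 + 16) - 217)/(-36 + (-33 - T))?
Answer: 217/150 - 2*I/75 ≈ 1.4467 - 0.026667*I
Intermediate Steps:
(√(-32 + 16) - 217)/(-36 + (-33 - T)) = (√(-32 + 16) - 217)/(-36 + (-33 - 1*81)) = (√(-16) - 217)/(-36 + (-33 - 81)) = (4*I - 217)/(-36 - 114) = (-217 + 4*I)/(-150) = (-217 + 4*I)*(-1/150) = 217/150 - 2*I/75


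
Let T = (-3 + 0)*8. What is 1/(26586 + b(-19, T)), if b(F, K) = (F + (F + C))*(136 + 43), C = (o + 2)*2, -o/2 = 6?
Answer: 1/16204 ≈ 6.1713e-5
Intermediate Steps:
o = -12 (o = -2*6 = -12)
C = -20 (C = (-12 + 2)*2 = -10*2 = -20)
T = -24 (T = -3*8 = -24)
b(F, K) = -3580 + 358*F (b(F, K) = (F + (F - 20))*(136 + 43) = (F + (-20 + F))*179 = (-20 + 2*F)*179 = -3580 + 358*F)
1/(26586 + b(-19, T)) = 1/(26586 + (-3580 + 358*(-19))) = 1/(26586 + (-3580 - 6802)) = 1/(26586 - 10382) = 1/16204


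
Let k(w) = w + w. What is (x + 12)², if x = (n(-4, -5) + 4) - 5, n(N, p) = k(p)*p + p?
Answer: 3136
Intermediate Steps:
k(w) = 2*w
n(N, p) = p + 2*p² (n(N, p) = (2*p)*p + p = 2*p² + p = p + 2*p²)
x = 44 (x = (-5*(1 + 2*(-5)) + 4) - 5 = (-5*(1 - 10) + 4) - 5 = (-5*(-9) + 4) - 5 = (45 + 4) - 5 = 49 - 5 = 44)
(x + 12)² = (44 + 12)² = 56² = 3136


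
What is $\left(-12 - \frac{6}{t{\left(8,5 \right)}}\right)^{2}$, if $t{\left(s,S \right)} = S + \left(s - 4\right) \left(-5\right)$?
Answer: $\frac{3364}{25} \approx 134.56$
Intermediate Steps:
$t{\left(s,S \right)} = 20 + S - 5 s$ ($t{\left(s,S \right)} = S + \left(-4 + s\right) \left(-5\right) = S - \left(-20 + 5 s\right) = 20 + S - 5 s$)
$\left(-12 - \frac{6}{t{\left(8,5 \right)}}\right)^{2} = \left(-12 - \frac{6}{20 + 5 - 40}\right)^{2} = \left(-12 - \frac{6}{-15}\right)^{2} = \left(-12 - - \frac{2}{5}\right)^{2} = \left(-12 + \frac{2}{5}\right)^{2} = \left(- \frac{58}{5}\right)^{2} = \frac{3364}{25}$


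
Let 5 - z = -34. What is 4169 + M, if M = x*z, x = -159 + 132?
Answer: 3116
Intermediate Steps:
z = 39 (z = 5 - 1*(-34) = 5 + 34 = 39)
x = -27
M = -1053 (M = -27*39 = -1053)
4169 + M = 4169 - 1053 = 3116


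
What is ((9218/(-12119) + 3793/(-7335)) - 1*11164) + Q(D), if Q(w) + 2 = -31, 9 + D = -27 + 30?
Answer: -995446990802/88892865 ≈ -11198.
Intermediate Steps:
D = -6 (D = -9 + (-27 + 30) = -9 + 3 = -6)
Q(w) = -33 (Q(w) = -2 - 31 = -33)
((9218/(-12119) + 3793/(-7335)) - 1*11164) + Q(D) = ((9218/(-12119) + 3793/(-7335)) - 1*11164) - 33 = ((9218*(-1/12119) + 3793*(-1/7335)) - 11164) - 33 = ((-9218/12119 - 3793/7335) - 11164) - 33 = (-113581397/88892865 - 11164) - 33 = -992513526257/88892865 - 33 = -995446990802/88892865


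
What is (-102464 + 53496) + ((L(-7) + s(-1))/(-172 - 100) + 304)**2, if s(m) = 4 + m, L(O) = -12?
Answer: 3215945297/73984 ≈ 43468.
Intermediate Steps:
(-102464 + 53496) + ((L(-7) + s(-1))/(-172 - 100) + 304)**2 = (-102464 + 53496) + ((-12 + (4 - 1))/(-172 - 100) + 304)**2 = -48968 + ((-12 + 3)/(-272) + 304)**2 = -48968 + (-9*(-1/272) + 304)**2 = -48968 + (9/272 + 304)**2 = -48968 + (82697/272)**2 = -48968 + 6838793809/73984 = 3215945297/73984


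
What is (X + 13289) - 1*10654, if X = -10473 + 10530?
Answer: 2692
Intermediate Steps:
X = 57
(X + 13289) - 1*10654 = (57 + 13289) - 1*10654 = 13346 - 10654 = 2692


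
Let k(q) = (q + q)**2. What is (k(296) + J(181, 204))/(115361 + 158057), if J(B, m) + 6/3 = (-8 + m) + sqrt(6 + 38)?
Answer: 175329/136709 + sqrt(11)/136709 ≈ 1.2825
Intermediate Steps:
k(q) = 4*q**2 (k(q) = (2*q)**2 = 4*q**2)
J(B, m) = -10 + m + 2*sqrt(11) (J(B, m) = -2 + ((-8 + m) + sqrt(6 + 38)) = -2 + ((-8 + m) + sqrt(44)) = -2 + ((-8 + m) + 2*sqrt(11)) = -2 + (-8 + m + 2*sqrt(11)) = -10 + m + 2*sqrt(11))
(k(296) + J(181, 204))/(115361 + 158057) = (4*296**2 + (-10 + 204 + 2*sqrt(11)))/(115361 + 158057) = (4*87616 + (194 + 2*sqrt(11)))/273418 = (350464 + (194 + 2*sqrt(11)))*(1/273418) = (350658 + 2*sqrt(11))*(1/273418) = 175329/136709 + sqrt(11)/136709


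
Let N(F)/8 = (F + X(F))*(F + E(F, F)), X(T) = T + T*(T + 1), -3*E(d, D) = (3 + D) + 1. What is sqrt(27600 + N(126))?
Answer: 4*sqrt(673557) ≈ 3282.8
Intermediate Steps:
E(d, D) = -4/3 - D/3 (E(d, D) = -((3 + D) + 1)/3 = -(4 + D)/3 = -4/3 - D/3)
X(T) = T + T*(1 + T)
N(F) = 8*(-4/3 + 2*F/3)*(F + F*(2 + F)) (N(F) = 8*((F + F*(2 + F))*(F + (-4/3 - F/3))) = 8*((F + F*(2 + F))*(-4/3 + 2*F/3)) = 8*((-4/3 + 2*F/3)*(F + F*(2 + F))) = 8*(-4/3 + 2*F/3)*(F + F*(2 + F)))
sqrt(27600 + N(126)) = sqrt(27600 + (16/3)*126*(-6 + 126 + 126**2)) = sqrt(27600 + (16/3)*126*(-6 + 126 + 15876)) = sqrt(27600 + (16/3)*126*15996) = sqrt(27600 + 10749312) = sqrt(10776912) = 4*sqrt(673557)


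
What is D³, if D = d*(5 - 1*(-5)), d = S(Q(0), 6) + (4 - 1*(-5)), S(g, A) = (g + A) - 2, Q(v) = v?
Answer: 2197000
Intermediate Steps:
S(g, A) = -2 + A + g (S(g, A) = (A + g) - 2 = -2 + A + g)
d = 13 (d = (-2 + 6 + 0) + (4 - 1*(-5)) = 4 + (4 + 5) = 4 + 9 = 13)
D = 130 (D = 13*(5 - 1*(-5)) = 13*(5 + 5) = 13*10 = 130)
D³ = 130³ = 2197000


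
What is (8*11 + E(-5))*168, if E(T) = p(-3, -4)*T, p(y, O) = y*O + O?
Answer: 8064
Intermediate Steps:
p(y, O) = O + O*y (p(y, O) = O*y + O = O + O*y)
E(T) = 8*T (E(T) = (-4*(1 - 3))*T = (-4*(-2))*T = 8*T)
(8*11 + E(-5))*168 = (8*11 + 8*(-5))*168 = (88 - 40)*168 = 48*168 = 8064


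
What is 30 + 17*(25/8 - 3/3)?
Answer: 529/8 ≈ 66.125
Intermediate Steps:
30 + 17*(25/8 - 3/3) = 30 + 17*(25*(⅛) - 3*⅓) = 30 + 17*(25/8 - 1) = 30 + 17*(17/8) = 30 + 289/8 = 529/8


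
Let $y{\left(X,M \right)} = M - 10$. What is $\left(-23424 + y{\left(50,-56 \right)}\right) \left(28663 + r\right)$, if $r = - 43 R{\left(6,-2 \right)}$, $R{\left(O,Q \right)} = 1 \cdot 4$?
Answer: $-669253590$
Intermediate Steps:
$R{\left(O,Q \right)} = 4$
$r = -172$ ($r = \left(-43\right) 4 = -172$)
$y{\left(X,M \right)} = -10 + M$
$\left(-23424 + y{\left(50,-56 \right)}\right) \left(28663 + r\right) = \left(-23424 - 66\right) \left(28663 - 172\right) = \left(-23424 - 66\right) 28491 = \left(-23490\right) 28491 = -669253590$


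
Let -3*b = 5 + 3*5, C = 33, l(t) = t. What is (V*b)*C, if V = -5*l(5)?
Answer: 5500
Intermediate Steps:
V = -25 (V = -5*5 = -25)
b = -20/3 (b = -(5 + 3*5)/3 = -(5 + 15)/3 = -1/3*20 = -20/3 ≈ -6.6667)
(V*b)*C = -25*(-20/3)*33 = (500/3)*33 = 5500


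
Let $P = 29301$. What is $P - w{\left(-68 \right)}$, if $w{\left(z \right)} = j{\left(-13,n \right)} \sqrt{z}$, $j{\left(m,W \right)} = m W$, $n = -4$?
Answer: $29301 - 104 i \sqrt{17} \approx 29301.0 - 428.8 i$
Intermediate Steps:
$j{\left(m,W \right)} = W m$
$w{\left(z \right)} = 52 \sqrt{z}$ ($w{\left(z \right)} = \left(-4\right) \left(-13\right) \sqrt{z} = 52 \sqrt{z}$)
$P - w{\left(-68 \right)} = 29301 - 52 \sqrt{-68} = 29301 - 52 \cdot 2 i \sqrt{17} = 29301 - 104 i \sqrt{17}$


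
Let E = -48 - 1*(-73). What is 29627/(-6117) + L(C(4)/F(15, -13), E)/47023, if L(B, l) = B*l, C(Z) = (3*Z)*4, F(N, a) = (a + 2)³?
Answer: -1854290550751/382848428721 ≈ -4.8434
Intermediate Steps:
F(N, a) = (2 + a)³
C(Z) = 12*Z
E = 25 (E = -48 + 73 = 25)
29627/(-6117) + L(C(4)/F(15, -13), E)/47023 = 29627/(-6117) + (((12*4)/((2 - 13)³))*25)/47023 = 29627*(-1/6117) + ((48/((-11)³))*25)*(1/47023) = -29627/6117 + ((48/(-1331))*25)*(1/47023) = -29627/6117 + ((48*(-1/1331))*25)*(1/47023) = -29627/6117 - 48/1331*25*(1/47023) = -29627/6117 - 1200/1331*1/47023 = -29627/6117 - 1200/62587613 = -1854290550751/382848428721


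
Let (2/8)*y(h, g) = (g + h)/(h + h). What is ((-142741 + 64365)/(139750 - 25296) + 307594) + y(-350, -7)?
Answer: 440068984827/1430675 ≈ 3.0760e+5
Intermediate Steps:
y(h, g) = 2*(g + h)/h (y(h, g) = 4*((g + h)/(h + h)) = 4*((g + h)/((2*h))) = 4*((g + h)*(1/(2*h))) = 4*((g + h)/(2*h)) = 2*(g + h)/h)
((-142741 + 64365)/(139750 - 25296) + 307594) + y(-350, -7) = ((-142741 + 64365)/(139750 - 25296) + 307594) + (2 + 2*(-7)/(-350)) = (-78376/114454 + 307594) + (2 + 2*(-7)*(-1/350)) = (-78376*1/114454 + 307594) + (2 + 1/25) = (-39188/57227 + 307594) + 51/25 = 17602642650/57227 + 51/25 = 440068984827/1430675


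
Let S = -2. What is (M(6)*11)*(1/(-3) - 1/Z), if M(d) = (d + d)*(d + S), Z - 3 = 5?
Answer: -242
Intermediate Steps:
Z = 8 (Z = 3 + 5 = 8)
M(d) = 2*d*(-2 + d) (M(d) = (d + d)*(d - 2) = (2*d)*(-2 + d) = 2*d*(-2 + d))
(M(6)*11)*(1/(-3) - 1/Z) = ((2*6*(-2 + 6))*11)*(1/(-3) - 1/8) = ((2*6*4)*11)*(1*(-1/3) - 1*1/8) = (48*11)*(-1/3 - 1/8) = 528*(-11/24) = -242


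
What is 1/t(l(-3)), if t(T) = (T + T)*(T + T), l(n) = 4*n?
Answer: 1/576 ≈ 0.0017361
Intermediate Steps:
t(T) = 4*T² (t(T) = (2*T)*(2*T) = 4*T²)
1/t(l(-3)) = 1/(4*(4*(-3))²) = 1/(4*(-12)²) = 1/(4*144) = 1/576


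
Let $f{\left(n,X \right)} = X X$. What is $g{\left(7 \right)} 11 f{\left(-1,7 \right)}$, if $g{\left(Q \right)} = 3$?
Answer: $1617$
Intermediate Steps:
$f{\left(n,X \right)} = X^{2}$
$g{\left(7 \right)} 11 f{\left(-1,7 \right)} = 3 \cdot 11 \cdot 7^{2} = 33 \cdot 49 = 1617$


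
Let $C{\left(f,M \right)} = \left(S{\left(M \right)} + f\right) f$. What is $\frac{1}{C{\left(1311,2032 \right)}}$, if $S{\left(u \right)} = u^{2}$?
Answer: $\frac{1}{5414869185} \approx 1.8468 \cdot 10^{-10}$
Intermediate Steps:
$C{\left(f,M \right)} = f \left(f + M^{2}\right)$ ($C{\left(f,M \right)} = \left(M^{2} + f\right) f = \left(f + M^{2}\right) f = f \left(f + M^{2}\right)$)
$\frac{1}{C{\left(1311,2032 \right)}} = \frac{1}{1311 \left(1311 + 2032^{2}\right)} = \frac{1}{1311 \left(1311 + 4129024\right)} = \frac{1}{1311 \cdot 4130335} = \frac{1}{5414869185}$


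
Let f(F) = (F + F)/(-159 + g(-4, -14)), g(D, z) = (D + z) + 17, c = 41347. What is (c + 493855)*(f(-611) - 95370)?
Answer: -2041525085389/40 ≈ -5.1038e+10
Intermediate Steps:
g(D, z) = 17 + D + z
f(F) = -F/80 (f(F) = (F + F)/(-159 + (17 - 4 - 14)) = (2*F)/(-159 - 1) = (2*F)/(-160) = (2*F)*(-1/160) = -F/80)
(c + 493855)*(f(-611) - 95370) = (41347 + 493855)*(-1/80*(-611) - 95370) = 535202*(611/80 - 95370) = 535202*(-7628989/80) = -2041525085389/40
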